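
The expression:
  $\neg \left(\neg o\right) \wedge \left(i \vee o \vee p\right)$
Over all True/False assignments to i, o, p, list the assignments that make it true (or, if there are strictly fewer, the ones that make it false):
is true only for:
  i=False, o=True, p=False;
  i=False, o=True, p=True;
  i=True, o=True, p=False;
  i=True, o=True, p=True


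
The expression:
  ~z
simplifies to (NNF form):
~z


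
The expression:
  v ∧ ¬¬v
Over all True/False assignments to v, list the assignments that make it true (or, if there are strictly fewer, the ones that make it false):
is true only for:
  v=True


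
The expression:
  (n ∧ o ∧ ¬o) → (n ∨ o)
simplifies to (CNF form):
True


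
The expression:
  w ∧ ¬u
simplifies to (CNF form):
w ∧ ¬u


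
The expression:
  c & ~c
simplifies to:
False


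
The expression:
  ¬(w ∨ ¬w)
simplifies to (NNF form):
False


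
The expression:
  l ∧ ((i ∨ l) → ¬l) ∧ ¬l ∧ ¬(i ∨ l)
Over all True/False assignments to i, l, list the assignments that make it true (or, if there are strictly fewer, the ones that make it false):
is never true.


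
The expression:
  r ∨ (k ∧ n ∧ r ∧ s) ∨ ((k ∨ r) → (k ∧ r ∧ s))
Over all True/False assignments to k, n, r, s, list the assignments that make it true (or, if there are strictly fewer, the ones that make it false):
is false only for:
  k=True, n=False, r=False, s=False;
  k=True, n=False, r=False, s=True;
  k=True, n=True, r=False, s=False;
  k=True, n=True, r=False, s=True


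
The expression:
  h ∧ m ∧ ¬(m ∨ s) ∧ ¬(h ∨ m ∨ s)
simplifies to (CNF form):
False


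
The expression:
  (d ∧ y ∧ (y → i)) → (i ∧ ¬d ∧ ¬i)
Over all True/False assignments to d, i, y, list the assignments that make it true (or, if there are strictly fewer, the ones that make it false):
is false only for:
  d=True, i=True, y=True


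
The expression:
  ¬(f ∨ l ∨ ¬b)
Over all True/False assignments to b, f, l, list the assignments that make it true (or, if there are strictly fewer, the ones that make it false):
is true only for:
  b=True, f=False, l=False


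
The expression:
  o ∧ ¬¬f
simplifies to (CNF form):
f ∧ o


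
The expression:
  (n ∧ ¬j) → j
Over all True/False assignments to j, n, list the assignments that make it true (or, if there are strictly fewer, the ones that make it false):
is false only for:
  j=False, n=True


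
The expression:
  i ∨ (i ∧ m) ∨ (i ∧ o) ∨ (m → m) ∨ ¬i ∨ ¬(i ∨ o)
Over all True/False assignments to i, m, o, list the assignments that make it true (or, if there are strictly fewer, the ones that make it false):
is always true.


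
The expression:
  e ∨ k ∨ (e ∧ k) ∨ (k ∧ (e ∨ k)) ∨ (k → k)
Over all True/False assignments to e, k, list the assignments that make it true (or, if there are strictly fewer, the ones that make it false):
is always true.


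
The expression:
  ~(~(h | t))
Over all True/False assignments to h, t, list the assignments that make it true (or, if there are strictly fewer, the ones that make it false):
is false only for:
  h=False, t=False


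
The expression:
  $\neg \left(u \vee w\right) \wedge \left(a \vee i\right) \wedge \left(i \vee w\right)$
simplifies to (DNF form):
$i \wedge \neg u \wedge \neg w$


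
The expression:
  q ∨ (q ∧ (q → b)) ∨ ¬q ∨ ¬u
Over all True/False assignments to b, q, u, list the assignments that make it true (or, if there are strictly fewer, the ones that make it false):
is always true.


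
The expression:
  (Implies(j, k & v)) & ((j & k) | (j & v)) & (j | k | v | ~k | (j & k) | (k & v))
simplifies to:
j & k & v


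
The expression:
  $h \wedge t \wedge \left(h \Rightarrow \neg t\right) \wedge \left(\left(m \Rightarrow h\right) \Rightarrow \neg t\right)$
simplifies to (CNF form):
$\text{False}$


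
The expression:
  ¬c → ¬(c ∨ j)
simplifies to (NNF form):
c ∨ ¬j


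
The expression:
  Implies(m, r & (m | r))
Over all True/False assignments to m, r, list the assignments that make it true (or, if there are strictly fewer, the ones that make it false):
is false only for:
  m=True, r=False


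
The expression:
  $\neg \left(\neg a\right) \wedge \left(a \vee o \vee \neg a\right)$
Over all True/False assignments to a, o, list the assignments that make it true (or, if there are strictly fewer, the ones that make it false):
is true only for:
  a=True, o=False;
  a=True, o=True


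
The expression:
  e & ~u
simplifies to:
e & ~u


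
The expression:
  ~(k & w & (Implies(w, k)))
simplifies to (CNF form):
~k | ~w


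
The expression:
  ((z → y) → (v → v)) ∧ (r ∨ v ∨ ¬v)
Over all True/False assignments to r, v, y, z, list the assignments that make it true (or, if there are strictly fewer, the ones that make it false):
is always true.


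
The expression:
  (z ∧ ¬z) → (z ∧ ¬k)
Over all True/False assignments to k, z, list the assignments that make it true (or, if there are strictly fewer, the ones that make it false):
is always true.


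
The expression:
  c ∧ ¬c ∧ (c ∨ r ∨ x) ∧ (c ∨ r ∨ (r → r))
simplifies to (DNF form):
False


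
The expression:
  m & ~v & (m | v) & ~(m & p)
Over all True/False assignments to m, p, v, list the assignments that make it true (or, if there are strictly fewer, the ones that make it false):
is true only for:
  m=True, p=False, v=False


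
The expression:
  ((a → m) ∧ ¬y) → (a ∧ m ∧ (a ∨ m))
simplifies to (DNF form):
a ∨ y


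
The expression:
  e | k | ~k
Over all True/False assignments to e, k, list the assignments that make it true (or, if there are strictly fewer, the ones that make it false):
is always true.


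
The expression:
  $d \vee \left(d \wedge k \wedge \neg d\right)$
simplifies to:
$d$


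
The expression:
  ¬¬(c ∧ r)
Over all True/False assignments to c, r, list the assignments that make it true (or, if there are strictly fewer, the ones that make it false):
is true only for:
  c=True, r=True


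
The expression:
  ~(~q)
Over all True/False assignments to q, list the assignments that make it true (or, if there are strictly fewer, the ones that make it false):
is true only for:
  q=True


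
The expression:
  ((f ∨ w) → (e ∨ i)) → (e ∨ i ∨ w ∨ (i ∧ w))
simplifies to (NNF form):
e ∨ f ∨ i ∨ w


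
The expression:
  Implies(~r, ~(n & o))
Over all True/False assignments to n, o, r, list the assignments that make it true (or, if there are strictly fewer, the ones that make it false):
is false only for:
  n=True, o=True, r=False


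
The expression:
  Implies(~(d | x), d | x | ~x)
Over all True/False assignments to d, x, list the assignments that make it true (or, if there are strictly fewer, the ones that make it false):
is always true.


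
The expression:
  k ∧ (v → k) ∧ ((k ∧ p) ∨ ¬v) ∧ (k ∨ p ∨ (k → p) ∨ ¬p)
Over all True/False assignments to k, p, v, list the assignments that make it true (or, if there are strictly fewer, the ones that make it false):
is true only for:
  k=True, p=False, v=False;
  k=True, p=True, v=False;
  k=True, p=True, v=True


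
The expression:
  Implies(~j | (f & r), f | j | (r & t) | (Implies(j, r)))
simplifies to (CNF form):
True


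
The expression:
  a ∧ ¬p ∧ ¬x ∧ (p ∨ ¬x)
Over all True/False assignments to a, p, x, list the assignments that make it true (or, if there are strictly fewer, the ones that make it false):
is true only for:
  a=True, p=False, x=False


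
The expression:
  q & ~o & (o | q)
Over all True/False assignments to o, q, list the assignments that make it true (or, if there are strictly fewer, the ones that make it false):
is true only for:
  o=False, q=True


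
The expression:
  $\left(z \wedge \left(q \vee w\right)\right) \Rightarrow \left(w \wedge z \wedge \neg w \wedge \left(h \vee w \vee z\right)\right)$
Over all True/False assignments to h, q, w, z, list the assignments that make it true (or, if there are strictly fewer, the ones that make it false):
is false only for:
  h=False, q=False, w=True, z=True;
  h=False, q=True, w=False, z=True;
  h=False, q=True, w=True, z=True;
  h=True, q=False, w=True, z=True;
  h=True, q=True, w=False, z=True;
  h=True, q=True, w=True, z=True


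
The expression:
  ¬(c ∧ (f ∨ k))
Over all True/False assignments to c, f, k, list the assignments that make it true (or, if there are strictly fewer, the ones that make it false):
is false only for:
  c=True, f=False, k=True;
  c=True, f=True, k=False;
  c=True, f=True, k=True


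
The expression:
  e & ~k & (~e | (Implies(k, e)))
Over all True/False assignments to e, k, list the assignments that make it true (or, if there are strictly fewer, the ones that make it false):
is true only for:
  e=True, k=False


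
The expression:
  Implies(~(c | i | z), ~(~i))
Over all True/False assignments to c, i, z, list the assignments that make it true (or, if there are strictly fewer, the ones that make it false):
is false only for:
  c=False, i=False, z=False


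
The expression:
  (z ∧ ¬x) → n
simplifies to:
n ∨ x ∨ ¬z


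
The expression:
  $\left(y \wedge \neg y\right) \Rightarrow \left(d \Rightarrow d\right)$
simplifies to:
$\text{True}$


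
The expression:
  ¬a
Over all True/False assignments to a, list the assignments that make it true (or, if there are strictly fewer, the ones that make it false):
is true only for:
  a=False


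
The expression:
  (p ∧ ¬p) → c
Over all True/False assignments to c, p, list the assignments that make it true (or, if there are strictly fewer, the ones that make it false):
is always true.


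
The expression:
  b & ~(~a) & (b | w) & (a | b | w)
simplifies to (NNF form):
a & b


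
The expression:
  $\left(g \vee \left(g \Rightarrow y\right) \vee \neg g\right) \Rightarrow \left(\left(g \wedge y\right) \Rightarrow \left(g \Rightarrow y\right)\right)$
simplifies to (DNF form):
$\text{True}$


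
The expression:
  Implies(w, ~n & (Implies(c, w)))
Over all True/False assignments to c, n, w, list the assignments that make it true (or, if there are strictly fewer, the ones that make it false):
is false only for:
  c=False, n=True, w=True;
  c=True, n=True, w=True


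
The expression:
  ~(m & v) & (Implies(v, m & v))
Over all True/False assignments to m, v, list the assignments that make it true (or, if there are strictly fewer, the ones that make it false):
is true only for:
  m=False, v=False;
  m=True, v=False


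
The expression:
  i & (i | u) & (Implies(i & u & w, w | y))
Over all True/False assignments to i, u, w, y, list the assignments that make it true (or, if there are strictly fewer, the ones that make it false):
is true only for:
  i=True, u=False, w=False, y=False;
  i=True, u=False, w=False, y=True;
  i=True, u=False, w=True, y=False;
  i=True, u=False, w=True, y=True;
  i=True, u=True, w=False, y=False;
  i=True, u=True, w=False, y=True;
  i=True, u=True, w=True, y=False;
  i=True, u=True, w=True, y=True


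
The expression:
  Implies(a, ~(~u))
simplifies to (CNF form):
u | ~a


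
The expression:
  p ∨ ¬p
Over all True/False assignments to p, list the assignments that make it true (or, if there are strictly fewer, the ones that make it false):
is always true.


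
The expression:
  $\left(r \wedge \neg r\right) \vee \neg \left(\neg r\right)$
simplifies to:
$r$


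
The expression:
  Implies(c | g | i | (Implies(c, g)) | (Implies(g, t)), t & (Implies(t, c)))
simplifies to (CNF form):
c & t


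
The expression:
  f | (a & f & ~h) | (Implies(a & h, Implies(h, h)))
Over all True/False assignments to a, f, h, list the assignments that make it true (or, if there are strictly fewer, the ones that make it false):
is always true.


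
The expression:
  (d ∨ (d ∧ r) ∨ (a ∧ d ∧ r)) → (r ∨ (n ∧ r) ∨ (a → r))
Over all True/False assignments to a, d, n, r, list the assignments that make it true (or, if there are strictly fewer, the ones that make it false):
is false only for:
  a=True, d=True, n=False, r=False;
  a=True, d=True, n=True, r=False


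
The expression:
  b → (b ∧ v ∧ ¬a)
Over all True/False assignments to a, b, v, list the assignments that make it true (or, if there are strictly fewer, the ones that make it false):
is false only for:
  a=False, b=True, v=False;
  a=True, b=True, v=False;
  a=True, b=True, v=True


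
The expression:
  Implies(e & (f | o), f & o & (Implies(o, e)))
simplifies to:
~e | (f & o) | (~f & ~o)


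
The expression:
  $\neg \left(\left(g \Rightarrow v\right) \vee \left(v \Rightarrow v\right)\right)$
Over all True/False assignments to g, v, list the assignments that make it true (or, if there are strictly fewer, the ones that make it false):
is never true.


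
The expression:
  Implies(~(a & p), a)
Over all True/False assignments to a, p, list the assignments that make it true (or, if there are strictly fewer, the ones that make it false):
is true only for:
  a=True, p=False;
  a=True, p=True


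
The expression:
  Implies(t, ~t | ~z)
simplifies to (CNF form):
~t | ~z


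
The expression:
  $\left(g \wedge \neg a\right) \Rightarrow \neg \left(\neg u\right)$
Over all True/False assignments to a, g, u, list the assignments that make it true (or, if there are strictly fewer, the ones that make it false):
is false only for:
  a=False, g=True, u=False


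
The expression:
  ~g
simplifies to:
~g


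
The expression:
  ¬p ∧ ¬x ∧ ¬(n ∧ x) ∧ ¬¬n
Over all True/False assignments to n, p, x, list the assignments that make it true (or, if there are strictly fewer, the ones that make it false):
is true only for:
  n=True, p=False, x=False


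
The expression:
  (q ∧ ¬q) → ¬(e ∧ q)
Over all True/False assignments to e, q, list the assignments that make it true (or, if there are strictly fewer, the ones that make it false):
is always true.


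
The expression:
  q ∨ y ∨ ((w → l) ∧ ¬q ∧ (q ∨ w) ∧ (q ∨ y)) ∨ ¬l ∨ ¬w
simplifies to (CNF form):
q ∨ y ∨ ¬l ∨ ¬w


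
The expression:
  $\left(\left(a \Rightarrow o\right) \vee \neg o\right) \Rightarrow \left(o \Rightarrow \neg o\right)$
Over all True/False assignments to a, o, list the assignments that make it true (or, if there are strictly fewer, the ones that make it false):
is true only for:
  a=False, o=False;
  a=True, o=False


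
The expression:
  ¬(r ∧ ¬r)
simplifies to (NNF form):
True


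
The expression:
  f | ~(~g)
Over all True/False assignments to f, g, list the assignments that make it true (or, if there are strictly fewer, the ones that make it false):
is false only for:
  f=False, g=False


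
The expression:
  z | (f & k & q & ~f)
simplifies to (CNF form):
z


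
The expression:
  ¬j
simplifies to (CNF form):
¬j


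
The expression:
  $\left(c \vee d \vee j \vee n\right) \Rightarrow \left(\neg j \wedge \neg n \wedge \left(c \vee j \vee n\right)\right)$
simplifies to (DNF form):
$\left(c \wedge \neg j \wedge \neg n\right) \vee \left(\neg d \wedge \neg j \wedge \neg n\right)$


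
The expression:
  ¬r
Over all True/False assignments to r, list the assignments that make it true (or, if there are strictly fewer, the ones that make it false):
is true only for:
  r=False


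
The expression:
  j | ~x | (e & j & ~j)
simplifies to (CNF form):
j | ~x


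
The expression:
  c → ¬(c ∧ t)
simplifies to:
¬c ∨ ¬t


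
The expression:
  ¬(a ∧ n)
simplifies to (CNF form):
¬a ∨ ¬n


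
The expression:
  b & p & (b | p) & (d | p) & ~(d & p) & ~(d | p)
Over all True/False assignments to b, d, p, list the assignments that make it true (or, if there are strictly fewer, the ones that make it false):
is never true.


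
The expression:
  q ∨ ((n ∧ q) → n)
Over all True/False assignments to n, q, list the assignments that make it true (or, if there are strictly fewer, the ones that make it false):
is always true.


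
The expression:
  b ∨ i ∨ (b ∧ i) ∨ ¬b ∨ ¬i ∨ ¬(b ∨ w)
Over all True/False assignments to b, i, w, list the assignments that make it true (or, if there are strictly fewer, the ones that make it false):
is always true.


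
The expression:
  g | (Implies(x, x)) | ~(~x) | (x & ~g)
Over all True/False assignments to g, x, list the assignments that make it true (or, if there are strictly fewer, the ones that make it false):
is always true.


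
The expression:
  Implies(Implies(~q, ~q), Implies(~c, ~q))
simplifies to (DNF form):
c | ~q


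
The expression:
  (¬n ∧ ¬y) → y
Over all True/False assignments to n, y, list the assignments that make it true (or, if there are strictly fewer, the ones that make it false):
is false only for:
  n=False, y=False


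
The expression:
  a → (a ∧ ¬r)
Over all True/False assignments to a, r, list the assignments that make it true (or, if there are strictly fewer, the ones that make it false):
is false only for:
  a=True, r=True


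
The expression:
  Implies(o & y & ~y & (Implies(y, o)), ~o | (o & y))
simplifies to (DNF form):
True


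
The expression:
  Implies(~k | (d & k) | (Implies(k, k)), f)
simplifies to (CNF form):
f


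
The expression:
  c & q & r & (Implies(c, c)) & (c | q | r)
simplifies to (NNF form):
c & q & r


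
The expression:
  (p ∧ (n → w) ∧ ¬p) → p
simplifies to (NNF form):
True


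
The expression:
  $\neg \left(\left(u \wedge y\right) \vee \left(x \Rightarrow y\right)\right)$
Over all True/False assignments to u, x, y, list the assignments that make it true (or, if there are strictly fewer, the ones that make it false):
is true only for:
  u=False, x=True, y=False;
  u=True, x=True, y=False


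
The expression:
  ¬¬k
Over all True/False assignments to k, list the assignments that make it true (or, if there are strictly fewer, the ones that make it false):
is true only for:
  k=True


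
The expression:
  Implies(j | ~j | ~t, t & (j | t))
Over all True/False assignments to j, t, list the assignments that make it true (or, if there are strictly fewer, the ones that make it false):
is true only for:
  j=False, t=True;
  j=True, t=True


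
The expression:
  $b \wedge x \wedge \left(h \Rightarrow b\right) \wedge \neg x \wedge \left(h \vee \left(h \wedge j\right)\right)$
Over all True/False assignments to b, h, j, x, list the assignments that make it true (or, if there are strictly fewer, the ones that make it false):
is never true.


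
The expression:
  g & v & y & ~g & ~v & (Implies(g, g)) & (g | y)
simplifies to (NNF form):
False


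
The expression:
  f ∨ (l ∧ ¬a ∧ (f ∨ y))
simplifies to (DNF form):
f ∨ (l ∧ y ∧ ¬a)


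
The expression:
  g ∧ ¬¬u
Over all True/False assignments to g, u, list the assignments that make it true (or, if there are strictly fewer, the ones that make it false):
is true only for:
  g=True, u=True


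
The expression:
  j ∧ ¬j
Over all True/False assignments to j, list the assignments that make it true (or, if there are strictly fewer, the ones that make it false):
is never true.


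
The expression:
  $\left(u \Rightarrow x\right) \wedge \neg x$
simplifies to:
$\neg u \wedge \neg x$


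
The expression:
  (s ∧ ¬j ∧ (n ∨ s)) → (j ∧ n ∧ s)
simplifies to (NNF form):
j ∨ ¬s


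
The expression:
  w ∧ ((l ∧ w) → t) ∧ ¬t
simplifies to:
w ∧ ¬l ∧ ¬t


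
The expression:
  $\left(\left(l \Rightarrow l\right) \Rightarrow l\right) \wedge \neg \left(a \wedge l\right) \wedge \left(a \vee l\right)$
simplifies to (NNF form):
$l \wedge \neg a$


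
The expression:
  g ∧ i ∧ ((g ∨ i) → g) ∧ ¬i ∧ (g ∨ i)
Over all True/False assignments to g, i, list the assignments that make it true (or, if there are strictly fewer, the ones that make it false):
is never true.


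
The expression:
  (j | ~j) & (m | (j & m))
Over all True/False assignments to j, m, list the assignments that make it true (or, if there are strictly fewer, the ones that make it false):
is true only for:
  j=False, m=True;
  j=True, m=True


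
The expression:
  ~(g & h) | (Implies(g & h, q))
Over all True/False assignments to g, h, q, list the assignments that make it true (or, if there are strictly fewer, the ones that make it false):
is false only for:
  g=True, h=True, q=False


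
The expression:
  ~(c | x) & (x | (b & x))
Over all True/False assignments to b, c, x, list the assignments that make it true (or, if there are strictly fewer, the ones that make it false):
is never true.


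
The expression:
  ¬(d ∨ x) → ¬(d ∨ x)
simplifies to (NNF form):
True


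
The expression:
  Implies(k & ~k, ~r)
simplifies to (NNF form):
True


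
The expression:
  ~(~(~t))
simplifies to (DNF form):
~t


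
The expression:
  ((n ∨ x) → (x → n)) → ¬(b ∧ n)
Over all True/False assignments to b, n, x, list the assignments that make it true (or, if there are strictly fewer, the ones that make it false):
is false only for:
  b=True, n=True, x=False;
  b=True, n=True, x=True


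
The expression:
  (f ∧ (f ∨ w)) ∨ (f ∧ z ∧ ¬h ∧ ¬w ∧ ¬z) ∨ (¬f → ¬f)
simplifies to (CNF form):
True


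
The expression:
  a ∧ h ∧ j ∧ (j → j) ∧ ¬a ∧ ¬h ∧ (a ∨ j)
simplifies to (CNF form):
False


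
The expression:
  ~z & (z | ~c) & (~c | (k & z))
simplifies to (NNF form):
~c & ~z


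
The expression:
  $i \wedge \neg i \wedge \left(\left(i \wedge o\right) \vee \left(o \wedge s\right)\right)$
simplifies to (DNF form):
$\text{False}$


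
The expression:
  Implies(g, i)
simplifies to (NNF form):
i | ~g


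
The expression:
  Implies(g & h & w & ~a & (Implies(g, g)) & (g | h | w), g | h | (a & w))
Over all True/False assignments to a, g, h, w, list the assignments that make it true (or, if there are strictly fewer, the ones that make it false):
is always true.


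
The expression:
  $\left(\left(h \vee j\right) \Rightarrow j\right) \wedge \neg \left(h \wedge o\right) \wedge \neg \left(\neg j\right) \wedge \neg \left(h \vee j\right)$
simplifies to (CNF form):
$\text{False}$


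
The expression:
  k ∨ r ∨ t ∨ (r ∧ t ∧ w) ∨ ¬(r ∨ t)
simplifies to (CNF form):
True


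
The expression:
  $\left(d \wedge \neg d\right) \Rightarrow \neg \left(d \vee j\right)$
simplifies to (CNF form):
$\text{True}$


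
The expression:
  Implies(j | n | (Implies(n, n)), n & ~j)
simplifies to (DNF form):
n & ~j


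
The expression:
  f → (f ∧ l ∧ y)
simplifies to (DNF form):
(l ∧ y) ∨ ¬f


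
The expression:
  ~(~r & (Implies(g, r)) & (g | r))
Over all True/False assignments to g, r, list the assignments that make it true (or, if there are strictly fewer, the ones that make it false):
is always true.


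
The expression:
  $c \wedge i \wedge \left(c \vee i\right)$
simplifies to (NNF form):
$c \wedge i$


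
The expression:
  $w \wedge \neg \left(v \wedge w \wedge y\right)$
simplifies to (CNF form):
$w \wedge \left(\neg v \vee \neg y\right)$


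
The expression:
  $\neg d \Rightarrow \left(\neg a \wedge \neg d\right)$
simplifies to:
$d \vee \neg a$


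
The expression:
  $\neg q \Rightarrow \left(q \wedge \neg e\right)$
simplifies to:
$q$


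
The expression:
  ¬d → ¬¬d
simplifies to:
d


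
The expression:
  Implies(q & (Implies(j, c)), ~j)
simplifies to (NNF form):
~c | ~j | ~q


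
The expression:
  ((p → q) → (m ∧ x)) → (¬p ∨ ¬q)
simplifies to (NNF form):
¬m ∨ ¬p ∨ ¬q ∨ ¬x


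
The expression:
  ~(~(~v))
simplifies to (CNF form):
~v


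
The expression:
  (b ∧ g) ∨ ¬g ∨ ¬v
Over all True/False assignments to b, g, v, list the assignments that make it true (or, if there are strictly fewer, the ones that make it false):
is false only for:
  b=False, g=True, v=True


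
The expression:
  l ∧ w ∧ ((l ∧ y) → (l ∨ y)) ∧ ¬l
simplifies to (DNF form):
False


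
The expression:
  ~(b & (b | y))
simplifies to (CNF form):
~b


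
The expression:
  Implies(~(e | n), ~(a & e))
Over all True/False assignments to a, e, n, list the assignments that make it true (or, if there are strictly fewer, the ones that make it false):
is always true.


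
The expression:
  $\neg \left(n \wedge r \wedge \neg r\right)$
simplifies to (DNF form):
$\text{True}$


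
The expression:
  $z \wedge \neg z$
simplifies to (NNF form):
$\text{False}$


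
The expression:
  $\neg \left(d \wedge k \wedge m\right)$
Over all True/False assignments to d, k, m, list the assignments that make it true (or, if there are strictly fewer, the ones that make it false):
is false only for:
  d=True, k=True, m=True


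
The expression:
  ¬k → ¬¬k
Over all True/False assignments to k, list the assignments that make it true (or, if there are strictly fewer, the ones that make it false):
is true only for:
  k=True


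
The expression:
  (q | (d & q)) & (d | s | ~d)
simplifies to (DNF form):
q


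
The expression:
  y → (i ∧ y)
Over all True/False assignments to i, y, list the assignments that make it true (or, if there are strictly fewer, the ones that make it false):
is false only for:
  i=False, y=True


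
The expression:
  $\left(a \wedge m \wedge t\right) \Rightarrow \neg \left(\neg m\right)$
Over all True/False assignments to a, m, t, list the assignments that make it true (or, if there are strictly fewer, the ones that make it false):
is always true.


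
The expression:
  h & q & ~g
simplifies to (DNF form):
h & q & ~g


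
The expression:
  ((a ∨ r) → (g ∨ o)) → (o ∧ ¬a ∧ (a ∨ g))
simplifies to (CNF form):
(g ∨ ¬o) ∧ (o ∨ ¬g) ∧ (¬a ∨ ¬o) ∧ (a ∨ g ∨ r)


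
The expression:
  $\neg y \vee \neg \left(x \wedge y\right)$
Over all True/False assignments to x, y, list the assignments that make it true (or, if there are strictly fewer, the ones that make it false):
is false only for:
  x=True, y=True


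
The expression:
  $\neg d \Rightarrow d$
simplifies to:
$d$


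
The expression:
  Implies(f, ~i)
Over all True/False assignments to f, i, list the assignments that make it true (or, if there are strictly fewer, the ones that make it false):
is false only for:
  f=True, i=True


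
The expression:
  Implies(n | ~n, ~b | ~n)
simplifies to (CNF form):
~b | ~n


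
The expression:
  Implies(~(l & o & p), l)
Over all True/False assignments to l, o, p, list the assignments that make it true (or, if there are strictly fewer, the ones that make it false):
is true only for:
  l=True, o=False, p=False;
  l=True, o=False, p=True;
  l=True, o=True, p=False;
  l=True, o=True, p=True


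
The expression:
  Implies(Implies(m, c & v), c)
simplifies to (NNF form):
c | m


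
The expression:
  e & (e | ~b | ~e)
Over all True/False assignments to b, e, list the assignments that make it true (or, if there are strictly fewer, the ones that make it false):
is true only for:
  b=False, e=True;
  b=True, e=True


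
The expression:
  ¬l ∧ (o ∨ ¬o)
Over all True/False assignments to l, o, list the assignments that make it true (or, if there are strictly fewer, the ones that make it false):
is true only for:
  l=False, o=False;
  l=False, o=True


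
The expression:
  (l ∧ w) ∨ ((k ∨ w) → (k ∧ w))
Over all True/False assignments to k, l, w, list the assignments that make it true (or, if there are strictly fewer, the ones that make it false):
is false only for:
  k=False, l=False, w=True;
  k=True, l=False, w=False;
  k=True, l=True, w=False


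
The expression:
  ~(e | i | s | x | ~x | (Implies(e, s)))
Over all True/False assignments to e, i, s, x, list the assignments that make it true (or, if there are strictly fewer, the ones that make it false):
is never true.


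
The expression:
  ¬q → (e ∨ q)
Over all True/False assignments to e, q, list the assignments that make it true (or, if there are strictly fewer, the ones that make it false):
is false only for:
  e=False, q=False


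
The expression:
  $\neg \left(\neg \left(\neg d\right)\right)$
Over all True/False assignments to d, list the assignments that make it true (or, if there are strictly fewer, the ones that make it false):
is true only for:
  d=False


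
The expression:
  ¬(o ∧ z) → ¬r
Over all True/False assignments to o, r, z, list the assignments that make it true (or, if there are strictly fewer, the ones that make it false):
is false only for:
  o=False, r=True, z=False;
  o=False, r=True, z=True;
  o=True, r=True, z=False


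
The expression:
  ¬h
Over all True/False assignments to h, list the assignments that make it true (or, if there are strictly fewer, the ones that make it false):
is true only for:
  h=False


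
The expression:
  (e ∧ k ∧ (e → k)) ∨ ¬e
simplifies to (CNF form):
k ∨ ¬e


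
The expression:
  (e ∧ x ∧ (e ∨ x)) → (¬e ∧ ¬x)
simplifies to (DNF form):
¬e ∨ ¬x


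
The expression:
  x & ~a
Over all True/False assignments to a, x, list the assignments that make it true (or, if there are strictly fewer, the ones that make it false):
is true only for:
  a=False, x=True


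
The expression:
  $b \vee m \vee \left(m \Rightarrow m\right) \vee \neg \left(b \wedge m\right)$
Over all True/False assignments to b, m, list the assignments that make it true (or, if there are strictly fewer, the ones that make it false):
is always true.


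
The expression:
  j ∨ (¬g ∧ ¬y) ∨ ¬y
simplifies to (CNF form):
j ∨ ¬y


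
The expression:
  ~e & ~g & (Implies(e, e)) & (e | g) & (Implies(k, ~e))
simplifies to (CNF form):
False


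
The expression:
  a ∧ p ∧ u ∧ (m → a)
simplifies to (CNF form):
a ∧ p ∧ u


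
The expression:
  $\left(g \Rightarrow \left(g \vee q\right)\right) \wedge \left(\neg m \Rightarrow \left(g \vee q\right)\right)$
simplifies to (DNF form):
$g \vee m \vee q$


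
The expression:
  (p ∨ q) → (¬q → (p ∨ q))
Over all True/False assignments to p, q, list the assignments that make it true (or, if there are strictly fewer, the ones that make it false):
is always true.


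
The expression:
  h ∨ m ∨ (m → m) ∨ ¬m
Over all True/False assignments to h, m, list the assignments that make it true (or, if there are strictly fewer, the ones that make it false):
is always true.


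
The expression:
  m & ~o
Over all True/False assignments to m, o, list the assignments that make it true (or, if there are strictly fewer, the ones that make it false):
is true only for:
  m=True, o=False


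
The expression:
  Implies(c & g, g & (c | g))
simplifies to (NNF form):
True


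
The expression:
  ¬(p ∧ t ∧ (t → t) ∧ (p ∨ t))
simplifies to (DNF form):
¬p ∨ ¬t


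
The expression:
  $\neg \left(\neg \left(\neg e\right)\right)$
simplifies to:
$\neg e$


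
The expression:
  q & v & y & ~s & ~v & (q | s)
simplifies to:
False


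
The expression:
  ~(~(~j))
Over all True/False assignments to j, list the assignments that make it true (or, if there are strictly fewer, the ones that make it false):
is true only for:
  j=False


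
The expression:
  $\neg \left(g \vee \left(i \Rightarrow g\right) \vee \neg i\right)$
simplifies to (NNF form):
$i \wedge \neg g$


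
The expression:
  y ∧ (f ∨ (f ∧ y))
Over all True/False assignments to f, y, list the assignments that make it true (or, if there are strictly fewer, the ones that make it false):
is true only for:
  f=True, y=True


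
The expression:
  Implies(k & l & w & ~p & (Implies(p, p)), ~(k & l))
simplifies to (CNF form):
p | ~k | ~l | ~w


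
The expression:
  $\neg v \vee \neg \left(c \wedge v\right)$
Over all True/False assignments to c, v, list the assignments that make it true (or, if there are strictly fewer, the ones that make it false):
is false only for:
  c=True, v=True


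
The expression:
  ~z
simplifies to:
~z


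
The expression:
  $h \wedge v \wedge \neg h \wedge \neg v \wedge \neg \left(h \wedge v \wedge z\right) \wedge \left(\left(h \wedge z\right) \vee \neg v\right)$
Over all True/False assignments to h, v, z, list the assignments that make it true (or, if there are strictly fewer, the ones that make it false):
is never true.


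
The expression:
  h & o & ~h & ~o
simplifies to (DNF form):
False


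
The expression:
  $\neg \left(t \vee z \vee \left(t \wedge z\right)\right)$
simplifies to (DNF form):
$\neg t \wedge \neg z$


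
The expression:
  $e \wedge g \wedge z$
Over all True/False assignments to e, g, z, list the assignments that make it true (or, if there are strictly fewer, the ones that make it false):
is true only for:
  e=True, g=True, z=True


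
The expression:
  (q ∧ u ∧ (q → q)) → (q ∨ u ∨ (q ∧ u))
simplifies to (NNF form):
True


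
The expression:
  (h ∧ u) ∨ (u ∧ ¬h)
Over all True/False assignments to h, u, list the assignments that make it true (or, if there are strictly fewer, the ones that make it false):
is true only for:
  h=False, u=True;
  h=True, u=True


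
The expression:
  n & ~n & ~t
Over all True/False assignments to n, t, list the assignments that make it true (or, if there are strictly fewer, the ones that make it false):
is never true.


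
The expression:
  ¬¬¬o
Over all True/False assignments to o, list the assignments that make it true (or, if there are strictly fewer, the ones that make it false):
is true only for:
  o=False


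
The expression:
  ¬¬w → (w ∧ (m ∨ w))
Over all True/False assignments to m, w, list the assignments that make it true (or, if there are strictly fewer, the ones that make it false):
is always true.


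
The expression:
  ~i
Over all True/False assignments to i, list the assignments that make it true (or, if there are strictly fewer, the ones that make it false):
is true only for:
  i=False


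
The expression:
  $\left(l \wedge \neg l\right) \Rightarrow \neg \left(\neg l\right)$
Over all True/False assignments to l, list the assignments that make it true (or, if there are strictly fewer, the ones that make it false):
is always true.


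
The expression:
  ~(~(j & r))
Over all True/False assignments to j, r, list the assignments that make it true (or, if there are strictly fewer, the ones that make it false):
is true only for:
  j=True, r=True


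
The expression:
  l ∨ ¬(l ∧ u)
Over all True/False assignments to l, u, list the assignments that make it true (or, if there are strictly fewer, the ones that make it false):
is always true.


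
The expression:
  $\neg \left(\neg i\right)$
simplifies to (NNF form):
$i$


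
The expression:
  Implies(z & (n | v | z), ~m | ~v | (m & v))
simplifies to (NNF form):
True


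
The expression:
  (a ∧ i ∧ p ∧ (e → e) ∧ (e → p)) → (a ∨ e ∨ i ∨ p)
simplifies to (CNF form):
True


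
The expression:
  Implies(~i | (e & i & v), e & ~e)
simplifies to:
i & (~e | ~v)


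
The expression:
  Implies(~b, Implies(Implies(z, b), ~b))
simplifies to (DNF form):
True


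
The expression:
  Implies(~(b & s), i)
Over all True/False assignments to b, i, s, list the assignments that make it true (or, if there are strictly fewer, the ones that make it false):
is false only for:
  b=False, i=False, s=False;
  b=False, i=False, s=True;
  b=True, i=False, s=False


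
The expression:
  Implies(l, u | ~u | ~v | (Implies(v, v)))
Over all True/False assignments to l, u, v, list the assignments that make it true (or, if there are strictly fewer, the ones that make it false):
is always true.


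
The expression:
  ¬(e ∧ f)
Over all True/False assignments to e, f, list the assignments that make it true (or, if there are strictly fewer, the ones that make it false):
is false only for:
  e=True, f=True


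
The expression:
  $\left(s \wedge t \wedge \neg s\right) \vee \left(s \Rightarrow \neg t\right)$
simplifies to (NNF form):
$\neg s \vee \neg t$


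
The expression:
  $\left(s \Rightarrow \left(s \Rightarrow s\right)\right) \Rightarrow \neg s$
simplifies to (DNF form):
$\neg s$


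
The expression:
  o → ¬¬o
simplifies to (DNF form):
True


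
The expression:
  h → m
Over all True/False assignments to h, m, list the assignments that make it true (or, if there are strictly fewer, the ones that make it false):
is false only for:
  h=True, m=False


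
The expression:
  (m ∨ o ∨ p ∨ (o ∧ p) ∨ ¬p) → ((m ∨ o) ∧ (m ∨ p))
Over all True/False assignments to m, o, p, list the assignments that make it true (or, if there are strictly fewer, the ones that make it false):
is false only for:
  m=False, o=False, p=False;
  m=False, o=False, p=True;
  m=False, o=True, p=False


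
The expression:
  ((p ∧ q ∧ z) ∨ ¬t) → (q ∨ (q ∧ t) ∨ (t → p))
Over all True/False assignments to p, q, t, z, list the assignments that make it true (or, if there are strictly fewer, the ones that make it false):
is always true.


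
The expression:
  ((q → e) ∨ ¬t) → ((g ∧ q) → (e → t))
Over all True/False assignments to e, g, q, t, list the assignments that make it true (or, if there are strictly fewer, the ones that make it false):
is false only for:
  e=True, g=True, q=True, t=False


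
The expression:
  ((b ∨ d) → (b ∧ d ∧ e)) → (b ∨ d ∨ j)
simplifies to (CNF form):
b ∨ d ∨ j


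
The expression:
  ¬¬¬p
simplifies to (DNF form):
¬p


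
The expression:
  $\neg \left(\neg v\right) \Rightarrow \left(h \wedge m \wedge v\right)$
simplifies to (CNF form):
$\left(h \vee \neg v\right) \wedge \left(m \vee \neg v\right)$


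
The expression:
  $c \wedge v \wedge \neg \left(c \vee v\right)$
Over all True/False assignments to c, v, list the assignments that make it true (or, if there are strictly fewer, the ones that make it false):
is never true.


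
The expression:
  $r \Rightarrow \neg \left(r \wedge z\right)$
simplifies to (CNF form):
$\neg r \vee \neg z$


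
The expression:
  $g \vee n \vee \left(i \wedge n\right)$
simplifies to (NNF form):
$g \vee n$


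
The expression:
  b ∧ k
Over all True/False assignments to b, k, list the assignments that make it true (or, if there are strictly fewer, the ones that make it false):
is true only for:
  b=True, k=True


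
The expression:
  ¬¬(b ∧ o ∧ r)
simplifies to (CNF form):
b ∧ o ∧ r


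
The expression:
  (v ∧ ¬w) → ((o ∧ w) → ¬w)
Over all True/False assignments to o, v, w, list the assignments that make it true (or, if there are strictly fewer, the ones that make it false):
is always true.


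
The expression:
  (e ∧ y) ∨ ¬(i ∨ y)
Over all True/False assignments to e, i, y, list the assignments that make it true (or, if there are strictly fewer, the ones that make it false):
is true only for:
  e=False, i=False, y=False;
  e=True, i=False, y=False;
  e=True, i=False, y=True;
  e=True, i=True, y=True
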